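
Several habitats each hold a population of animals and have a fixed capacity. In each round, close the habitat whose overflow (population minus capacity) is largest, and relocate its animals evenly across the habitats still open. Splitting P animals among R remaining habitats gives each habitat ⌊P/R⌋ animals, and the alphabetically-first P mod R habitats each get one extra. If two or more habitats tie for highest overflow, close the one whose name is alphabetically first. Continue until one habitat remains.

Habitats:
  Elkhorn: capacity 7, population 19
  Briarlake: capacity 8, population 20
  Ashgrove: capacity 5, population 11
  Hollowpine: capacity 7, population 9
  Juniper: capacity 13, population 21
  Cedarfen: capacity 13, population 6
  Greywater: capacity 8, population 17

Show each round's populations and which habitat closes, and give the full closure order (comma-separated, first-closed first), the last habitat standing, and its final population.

Closure order: Briarlake, Elkhorn, Greywater, Ashgrove, Juniper, Hollowpine
Last habitat: Cedarfen with 103 animals

Round 1: Ashgrove=11 Briarlake=20 Cedarfen=6 Elkhorn=19 Greywater=17 Hollowpine=9 Juniper=21 → close Briarlake (overflow 12)
  20÷6 = 3 each, +1 to first 2
Round 2: Ashgrove=15 Cedarfen=10 Elkhorn=22 Greywater=20 Hollowpine=12 Juniper=24 → close Elkhorn (overflow 15)
  22÷5 = 4 each, +1 to first 2
Round 3: Ashgrove=20 Cedarfen=15 Greywater=24 Hollowpine=16 Juniper=28 → close Greywater (overflow 16)
  24÷4 = 6 each, +1 to first 0
Round 4: Ashgrove=26 Cedarfen=21 Hollowpine=22 Juniper=34 → close Ashgrove (overflow 21)
  26÷3 = 8 each, +1 to first 2
Round 5: Cedarfen=30 Hollowpine=31 Juniper=42 → close Juniper (overflow 29)
  42÷2 = 21 each, +1 to first 0
Round 6: Cedarfen=51 Hollowpine=52 → close Hollowpine (overflow 45)
  52÷1 = 52 each, +1 to first 0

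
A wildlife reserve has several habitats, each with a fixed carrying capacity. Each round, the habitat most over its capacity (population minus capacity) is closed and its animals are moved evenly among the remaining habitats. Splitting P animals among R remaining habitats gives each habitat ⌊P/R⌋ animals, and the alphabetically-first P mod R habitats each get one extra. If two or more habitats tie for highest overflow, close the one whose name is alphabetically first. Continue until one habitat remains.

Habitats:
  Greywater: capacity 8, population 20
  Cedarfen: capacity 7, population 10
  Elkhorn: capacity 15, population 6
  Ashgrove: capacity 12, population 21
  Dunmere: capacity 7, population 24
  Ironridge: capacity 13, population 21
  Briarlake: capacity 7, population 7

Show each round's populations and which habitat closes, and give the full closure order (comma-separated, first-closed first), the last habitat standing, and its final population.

Round 1: Ashgrove=21 Briarlake=7 Cedarfen=10 Dunmere=24 Elkhorn=6 Greywater=20 Ironridge=21 → close Dunmere (overflow 17)
  24÷6 = 4 each, +1 to first 0
Round 2: Ashgrove=25 Briarlake=11 Cedarfen=14 Elkhorn=10 Greywater=24 Ironridge=25 → close Greywater (overflow 16)
  24÷5 = 4 each, +1 to first 4
Round 3: Ashgrove=30 Briarlake=16 Cedarfen=19 Elkhorn=15 Ironridge=29 → close Ashgrove (overflow 18)
  30÷4 = 7 each, +1 to first 2
Round 4: Briarlake=24 Cedarfen=27 Elkhorn=22 Ironridge=36 → close Ironridge (overflow 23)
  36÷3 = 12 each, +1 to first 0
Round 5: Briarlake=36 Cedarfen=39 Elkhorn=34 → close Cedarfen (overflow 32)
  39÷2 = 19 each, +1 to first 1
Round 6: Briarlake=56 Elkhorn=53 → close Briarlake (overflow 49)
  56÷1 = 56 each, +1 to first 0

Closure order: Dunmere, Greywater, Ashgrove, Ironridge, Cedarfen, Briarlake
Last habitat: Elkhorn with 109 animals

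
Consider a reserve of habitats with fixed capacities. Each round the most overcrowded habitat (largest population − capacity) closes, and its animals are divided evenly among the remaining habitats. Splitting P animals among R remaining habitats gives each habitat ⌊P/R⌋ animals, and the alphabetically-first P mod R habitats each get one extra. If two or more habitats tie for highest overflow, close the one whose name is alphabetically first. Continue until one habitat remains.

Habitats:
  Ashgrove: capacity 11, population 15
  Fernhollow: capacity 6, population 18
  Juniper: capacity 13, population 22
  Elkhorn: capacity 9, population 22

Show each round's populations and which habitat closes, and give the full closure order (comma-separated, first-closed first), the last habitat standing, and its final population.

Closure order: Elkhorn, Fernhollow, Juniper
Last habitat: Ashgrove with 77 animals

Round 1: Ashgrove=15 Elkhorn=22 Fernhollow=18 Juniper=22 → close Elkhorn (overflow 13)
  22÷3 = 7 each, +1 to first 1
Round 2: Ashgrove=23 Fernhollow=25 Juniper=29 → close Fernhollow (overflow 19)
  25÷2 = 12 each, +1 to first 1
Round 3: Ashgrove=36 Juniper=41 → close Juniper (overflow 28)
  41÷1 = 41 each, +1 to first 0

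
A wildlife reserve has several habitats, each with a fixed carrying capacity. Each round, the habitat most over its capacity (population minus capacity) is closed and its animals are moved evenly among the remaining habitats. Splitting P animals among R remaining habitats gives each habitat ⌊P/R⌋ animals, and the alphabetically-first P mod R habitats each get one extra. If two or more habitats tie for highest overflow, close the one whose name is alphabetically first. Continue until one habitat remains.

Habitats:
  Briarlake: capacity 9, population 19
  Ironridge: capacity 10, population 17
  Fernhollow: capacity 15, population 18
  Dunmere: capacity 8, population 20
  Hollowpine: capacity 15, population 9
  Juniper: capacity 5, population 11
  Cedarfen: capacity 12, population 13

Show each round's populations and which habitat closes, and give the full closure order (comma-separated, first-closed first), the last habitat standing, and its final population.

Closure order: Dunmere, Briarlake, Ironridge, Juniper, Fernhollow, Cedarfen
Last habitat: Hollowpine with 107 animals

Round 1: Briarlake=19 Cedarfen=13 Dunmere=20 Fernhollow=18 Hollowpine=9 Ironridge=17 Juniper=11 → close Dunmere (overflow 12)
  20÷6 = 3 each, +1 to first 2
Round 2: Briarlake=23 Cedarfen=17 Fernhollow=21 Hollowpine=12 Ironridge=20 Juniper=14 → close Briarlake (overflow 14)
  23÷5 = 4 each, +1 to first 3
Round 3: Cedarfen=22 Fernhollow=26 Hollowpine=17 Ironridge=24 Juniper=18 → close Ironridge (overflow 14)
  24÷4 = 6 each, +1 to first 0
Round 4: Cedarfen=28 Fernhollow=32 Hollowpine=23 Juniper=24 → close Juniper (overflow 19)
  24÷3 = 8 each, +1 to first 0
Round 5: Cedarfen=36 Fernhollow=40 Hollowpine=31 → close Fernhollow (overflow 25)
  40÷2 = 20 each, +1 to first 0
Round 6: Cedarfen=56 Hollowpine=51 → close Cedarfen (overflow 44)
  56÷1 = 56 each, +1 to first 0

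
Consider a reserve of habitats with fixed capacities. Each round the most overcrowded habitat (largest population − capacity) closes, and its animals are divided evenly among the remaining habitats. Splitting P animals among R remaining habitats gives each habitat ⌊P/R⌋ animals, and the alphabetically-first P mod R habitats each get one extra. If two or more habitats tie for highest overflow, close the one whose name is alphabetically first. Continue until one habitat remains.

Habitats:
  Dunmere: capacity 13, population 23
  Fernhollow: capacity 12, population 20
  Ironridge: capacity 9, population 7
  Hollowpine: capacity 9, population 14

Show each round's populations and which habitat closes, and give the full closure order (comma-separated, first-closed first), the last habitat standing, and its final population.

Round 1: Dunmere=23 Fernhollow=20 Hollowpine=14 Ironridge=7 → close Dunmere (overflow 10)
  23÷3 = 7 each, +1 to first 2
Round 2: Fernhollow=28 Hollowpine=22 Ironridge=14 → close Fernhollow (overflow 16)
  28÷2 = 14 each, +1 to first 0
Round 3: Hollowpine=36 Ironridge=28 → close Hollowpine (overflow 27)
  36÷1 = 36 each, +1 to first 0

Closure order: Dunmere, Fernhollow, Hollowpine
Last habitat: Ironridge with 64 animals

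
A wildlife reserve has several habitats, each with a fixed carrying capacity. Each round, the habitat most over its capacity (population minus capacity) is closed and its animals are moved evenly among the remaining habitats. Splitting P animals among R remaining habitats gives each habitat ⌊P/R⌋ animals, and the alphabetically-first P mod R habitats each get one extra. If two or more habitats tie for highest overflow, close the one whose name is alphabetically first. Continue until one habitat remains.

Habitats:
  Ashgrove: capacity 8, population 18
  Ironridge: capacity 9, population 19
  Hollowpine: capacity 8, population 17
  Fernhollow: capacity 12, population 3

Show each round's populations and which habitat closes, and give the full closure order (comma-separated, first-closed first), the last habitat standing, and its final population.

Round 1: Ashgrove=18 Fernhollow=3 Hollowpine=17 Ironridge=19 → close Ashgrove (overflow 10)
  18÷3 = 6 each, +1 to first 0
Round 2: Fernhollow=9 Hollowpine=23 Ironridge=25 → close Ironridge (overflow 16)
  25÷2 = 12 each, +1 to first 1
Round 3: Fernhollow=22 Hollowpine=35 → close Hollowpine (overflow 27)
  35÷1 = 35 each, +1 to first 0

Closure order: Ashgrove, Ironridge, Hollowpine
Last habitat: Fernhollow with 57 animals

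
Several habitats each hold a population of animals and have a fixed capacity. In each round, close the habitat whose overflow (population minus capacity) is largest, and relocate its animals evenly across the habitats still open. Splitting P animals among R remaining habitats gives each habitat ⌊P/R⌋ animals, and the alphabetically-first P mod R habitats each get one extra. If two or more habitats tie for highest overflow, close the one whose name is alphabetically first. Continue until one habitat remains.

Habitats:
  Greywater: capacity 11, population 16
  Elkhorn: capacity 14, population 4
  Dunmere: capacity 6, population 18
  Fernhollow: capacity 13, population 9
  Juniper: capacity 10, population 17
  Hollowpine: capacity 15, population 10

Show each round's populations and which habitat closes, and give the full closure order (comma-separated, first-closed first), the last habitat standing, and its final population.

Closure order: Dunmere, Juniper, Greywater, Fernhollow, Hollowpine
Last habitat: Elkhorn with 74 animals

Round 1: Dunmere=18 Elkhorn=4 Fernhollow=9 Greywater=16 Hollowpine=10 Juniper=17 → close Dunmere (overflow 12)
  18÷5 = 3 each, +1 to first 3
Round 2: Elkhorn=8 Fernhollow=13 Greywater=20 Hollowpine=13 Juniper=20 → close Juniper (overflow 10)
  20÷4 = 5 each, +1 to first 0
Round 3: Elkhorn=13 Fernhollow=18 Greywater=25 Hollowpine=18 → close Greywater (overflow 14)
  25÷3 = 8 each, +1 to first 1
Round 4: Elkhorn=22 Fernhollow=26 Hollowpine=26 → close Fernhollow (overflow 13)
  26÷2 = 13 each, +1 to first 0
Round 5: Elkhorn=35 Hollowpine=39 → close Hollowpine (overflow 24)
  39÷1 = 39 each, +1 to first 0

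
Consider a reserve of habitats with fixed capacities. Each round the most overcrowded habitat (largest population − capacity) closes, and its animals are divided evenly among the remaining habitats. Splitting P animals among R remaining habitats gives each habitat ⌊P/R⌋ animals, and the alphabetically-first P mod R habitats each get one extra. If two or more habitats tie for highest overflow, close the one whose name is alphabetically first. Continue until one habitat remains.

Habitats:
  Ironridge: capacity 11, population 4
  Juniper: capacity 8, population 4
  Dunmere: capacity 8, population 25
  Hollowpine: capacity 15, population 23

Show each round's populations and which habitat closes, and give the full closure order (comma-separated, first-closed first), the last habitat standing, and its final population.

Closure order: Dunmere, Hollowpine, Juniper
Last habitat: Ironridge with 56 animals

Round 1: Dunmere=25 Hollowpine=23 Ironridge=4 Juniper=4 → close Dunmere (overflow 17)
  25÷3 = 8 each, +1 to first 1
Round 2: Hollowpine=32 Ironridge=12 Juniper=12 → close Hollowpine (overflow 17)
  32÷2 = 16 each, +1 to first 0
Round 3: Ironridge=28 Juniper=28 → close Juniper (overflow 20)
  28÷1 = 28 each, +1 to first 0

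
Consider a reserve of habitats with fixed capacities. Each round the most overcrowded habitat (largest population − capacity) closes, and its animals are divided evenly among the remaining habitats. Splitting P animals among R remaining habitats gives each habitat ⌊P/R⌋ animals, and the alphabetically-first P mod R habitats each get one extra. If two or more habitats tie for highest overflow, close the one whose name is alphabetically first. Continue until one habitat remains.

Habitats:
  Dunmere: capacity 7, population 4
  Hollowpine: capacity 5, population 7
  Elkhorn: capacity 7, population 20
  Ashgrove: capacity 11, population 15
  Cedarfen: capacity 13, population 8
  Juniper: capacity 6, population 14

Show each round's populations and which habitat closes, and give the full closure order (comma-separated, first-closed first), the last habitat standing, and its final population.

Round 1: Ashgrove=15 Cedarfen=8 Dunmere=4 Elkhorn=20 Hollowpine=7 Juniper=14 → close Elkhorn (overflow 13)
  20÷5 = 4 each, +1 to first 0
Round 2: Ashgrove=19 Cedarfen=12 Dunmere=8 Hollowpine=11 Juniper=18 → close Juniper (overflow 12)
  18÷4 = 4 each, +1 to first 2
Round 3: Ashgrove=24 Cedarfen=17 Dunmere=12 Hollowpine=15 → close Ashgrove (overflow 13)
  24÷3 = 8 each, +1 to first 0
Round 4: Cedarfen=25 Dunmere=20 Hollowpine=23 → close Hollowpine (overflow 18)
  23÷2 = 11 each, +1 to first 1
Round 5: Cedarfen=37 Dunmere=31 → close Cedarfen (overflow 24)
  37÷1 = 37 each, +1 to first 0

Closure order: Elkhorn, Juniper, Ashgrove, Hollowpine, Cedarfen
Last habitat: Dunmere with 68 animals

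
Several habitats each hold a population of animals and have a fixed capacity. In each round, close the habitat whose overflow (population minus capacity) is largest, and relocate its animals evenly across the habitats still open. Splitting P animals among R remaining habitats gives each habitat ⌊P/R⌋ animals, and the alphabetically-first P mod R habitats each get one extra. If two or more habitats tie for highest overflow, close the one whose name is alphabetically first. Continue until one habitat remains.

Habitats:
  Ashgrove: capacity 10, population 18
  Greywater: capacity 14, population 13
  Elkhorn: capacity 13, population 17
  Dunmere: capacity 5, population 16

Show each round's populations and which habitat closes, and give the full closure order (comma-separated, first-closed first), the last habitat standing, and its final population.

Round 1: Ashgrove=18 Dunmere=16 Elkhorn=17 Greywater=13 → close Dunmere (overflow 11)
  16÷3 = 5 each, +1 to first 1
Round 2: Ashgrove=24 Elkhorn=22 Greywater=18 → close Ashgrove (overflow 14)
  24÷2 = 12 each, +1 to first 0
Round 3: Elkhorn=34 Greywater=30 → close Elkhorn (overflow 21)
  34÷1 = 34 each, +1 to first 0

Closure order: Dunmere, Ashgrove, Elkhorn
Last habitat: Greywater with 64 animals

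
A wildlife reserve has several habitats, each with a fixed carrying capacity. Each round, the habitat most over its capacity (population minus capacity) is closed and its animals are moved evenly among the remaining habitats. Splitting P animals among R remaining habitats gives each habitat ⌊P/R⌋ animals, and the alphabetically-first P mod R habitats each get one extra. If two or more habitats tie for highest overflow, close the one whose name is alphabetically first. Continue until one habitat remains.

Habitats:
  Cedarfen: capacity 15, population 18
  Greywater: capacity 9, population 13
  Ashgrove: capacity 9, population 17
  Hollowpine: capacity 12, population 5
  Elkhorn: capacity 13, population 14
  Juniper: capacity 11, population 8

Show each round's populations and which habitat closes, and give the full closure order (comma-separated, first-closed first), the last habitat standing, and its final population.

Round 1: Ashgrove=17 Cedarfen=18 Elkhorn=14 Greywater=13 Hollowpine=5 Juniper=8 → close Ashgrove (overflow 8)
  17÷5 = 3 each, +1 to first 2
Round 2: Cedarfen=22 Elkhorn=18 Greywater=16 Hollowpine=8 Juniper=11 → close Cedarfen (overflow 7)
  22÷4 = 5 each, +1 to first 2
Round 3: Elkhorn=24 Greywater=22 Hollowpine=13 Juniper=16 → close Greywater (overflow 13)
  22÷3 = 7 each, +1 to first 1
Round 4: Elkhorn=32 Hollowpine=20 Juniper=23 → close Elkhorn (overflow 19)
  32÷2 = 16 each, +1 to first 0
Round 5: Hollowpine=36 Juniper=39 → close Juniper (overflow 28)
  39÷1 = 39 each, +1 to first 0

Closure order: Ashgrove, Cedarfen, Greywater, Elkhorn, Juniper
Last habitat: Hollowpine with 75 animals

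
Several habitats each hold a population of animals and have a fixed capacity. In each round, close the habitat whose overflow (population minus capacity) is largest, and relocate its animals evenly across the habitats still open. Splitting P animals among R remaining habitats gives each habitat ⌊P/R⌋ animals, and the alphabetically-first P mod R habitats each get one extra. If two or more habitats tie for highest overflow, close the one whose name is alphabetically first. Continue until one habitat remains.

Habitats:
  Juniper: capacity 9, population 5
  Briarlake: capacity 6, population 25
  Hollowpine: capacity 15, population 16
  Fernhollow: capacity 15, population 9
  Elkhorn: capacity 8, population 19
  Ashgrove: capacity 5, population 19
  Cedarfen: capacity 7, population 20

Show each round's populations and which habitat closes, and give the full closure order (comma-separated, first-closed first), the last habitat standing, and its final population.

Closure order: Briarlake, Ashgrove, Cedarfen, Elkhorn, Hollowpine, Juniper
Last habitat: Fernhollow with 113 animals

Round 1: Ashgrove=19 Briarlake=25 Cedarfen=20 Elkhorn=19 Fernhollow=9 Hollowpine=16 Juniper=5 → close Briarlake (overflow 19)
  25÷6 = 4 each, +1 to first 1
Round 2: Ashgrove=24 Cedarfen=24 Elkhorn=23 Fernhollow=13 Hollowpine=20 Juniper=9 → close Ashgrove (overflow 19)
  24÷5 = 4 each, +1 to first 4
Round 3: Cedarfen=29 Elkhorn=28 Fernhollow=18 Hollowpine=25 Juniper=13 → close Cedarfen (overflow 22)
  29÷4 = 7 each, +1 to first 1
Round 4: Elkhorn=36 Fernhollow=25 Hollowpine=32 Juniper=20 → close Elkhorn (overflow 28)
  36÷3 = 12 each, +1 to first 0
Round 5: Fernhollow=37 Hollowpine=44 Juniper=32 → close Hollowpine (overflow 29)
  44÷2 = 22 each, +1 to first 0
Round 6: Fernhollow=59 Juniper=54 → close Juniper (overflow 45)
  54÷1 = 54 each, +1 to first 0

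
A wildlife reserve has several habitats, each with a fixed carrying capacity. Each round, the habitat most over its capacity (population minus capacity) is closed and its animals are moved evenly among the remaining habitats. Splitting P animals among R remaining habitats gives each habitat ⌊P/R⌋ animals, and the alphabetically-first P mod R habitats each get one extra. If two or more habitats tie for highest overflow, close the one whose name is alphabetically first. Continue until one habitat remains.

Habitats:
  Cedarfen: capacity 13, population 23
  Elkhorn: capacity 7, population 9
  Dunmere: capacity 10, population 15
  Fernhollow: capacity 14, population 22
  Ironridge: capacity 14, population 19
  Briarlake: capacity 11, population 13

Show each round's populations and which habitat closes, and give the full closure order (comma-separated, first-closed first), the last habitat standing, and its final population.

Round 1: Briarlake=13 Cedarfen=23 Dunmere=15 Elkhorn=9 Fernhollow=22 Ironridge=19 → close Cedarfen (overflow 10)
  23÷5 = 4 each, +1 to first 3
Round 2: Briarlake=18 Dunmere=20 Elkhorn=14 Fernhollow=26 Ironridge=23 → close Fernhollow (overflow 12)
  26÷4 = 6 each, +1 to first 2
Round 3: Briarlake=25 Dunmere=27 Elkhorn=20 Ironridge=29 → close Dunmere (overflow 17)
  27÷3 = 9 each, +1 to first 0
Round 4: Briarlake=34 Elkhorn=29 Ironridge=38 → close Ironridge (overflow 24)
  38÷2 = 19 each, +1 to first 0
Round 5: Briarlake=53 Elkhorn=48 → close Briarlake (overflow 42)
  53÷1 = 53 each, +1 to first 0

Closure order: Cedarfen, Fernhollow, Dunmere, Ironridge, Briarlake
Last habitat: Elkhorn with 101 animals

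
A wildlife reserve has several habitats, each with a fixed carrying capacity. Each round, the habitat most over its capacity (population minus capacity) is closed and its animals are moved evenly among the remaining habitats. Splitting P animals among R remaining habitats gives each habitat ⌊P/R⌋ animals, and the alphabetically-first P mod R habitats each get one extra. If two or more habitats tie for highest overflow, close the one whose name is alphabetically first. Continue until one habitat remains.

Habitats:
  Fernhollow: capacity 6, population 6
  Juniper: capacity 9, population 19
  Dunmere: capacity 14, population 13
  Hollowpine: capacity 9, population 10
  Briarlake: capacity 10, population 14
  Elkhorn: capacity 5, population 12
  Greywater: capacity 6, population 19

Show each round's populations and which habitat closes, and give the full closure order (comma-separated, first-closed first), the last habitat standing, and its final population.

Closure order: Greywater, Juniper, Elkhorn, Briarlake, Dunmere, Fernhollow
Last habitat: Hollowpine with 93 animals

Round 1: Briarlake=14 Dunmere=13 Elkhorn=12 Fernhollow=6 Greywater=19 Hollowpine=10 Juniper=19 → close Greywater (overflow 13)
  19÷6 = 3 each, +1 to first 1
Round 2: Briarlake=18 Dunmere=16 Elkhorn=15 Fernhollow=9 Hollowpine=13 Juniper=22 → close Juniper (overflow 13)
  22÷5 = 4 each, +1 to first 2
Round 3: Briarlake=23 Dunmere=21 Elkhorn=19 Fernhollow=13 Hollowpine=17 → close Elkhorn (overflow 14)
  19÷4 = 4 each, +1 to first 3
Round 4: Briarlake=28 Dunmere=26 Fernhollow=18 Hollowpine=21 → close Briarlake (overflow 18)
  28÷3 = 9 each, +1 to first 1
Round 5: Dunmere=36 Fernhollow=27 Hollowpine=30 → close Dunmere (overflow 22)
  36÷2 = 18 each, +1 to first 0
Round 6: Fernhollow=45 Hollowpine=48 → close Fernhollow (overflow 39)
  45÷1 = 45 each, +1 to first 0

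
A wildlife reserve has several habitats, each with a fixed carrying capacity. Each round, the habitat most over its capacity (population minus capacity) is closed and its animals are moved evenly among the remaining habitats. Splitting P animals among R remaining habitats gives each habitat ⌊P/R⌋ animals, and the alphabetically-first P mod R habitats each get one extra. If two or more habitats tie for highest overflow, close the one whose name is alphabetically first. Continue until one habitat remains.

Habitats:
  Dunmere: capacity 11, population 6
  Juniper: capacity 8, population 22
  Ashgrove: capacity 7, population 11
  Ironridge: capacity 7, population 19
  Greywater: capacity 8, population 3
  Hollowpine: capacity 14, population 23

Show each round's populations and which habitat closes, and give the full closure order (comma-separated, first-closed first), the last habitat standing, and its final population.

Round 1: Ashgrove=11 Dunmere=6 Greywater=3 Hollowpine=23 Ironridge=19 Juniper=22 → close Juniper (overflow 14)
  22÷5 = 4 each, +1 to first 2
Round 2: Ashgrove=16 Dunmere=11 Greywater=7 Hollowpine=27 Ironridge=23 → close Ironridge (overflow 16)
  23÷4 = 5 each, +1 to first 3
Round 3: Ashgrove=22 Dunmere=17 Greywater=13 Hollowpine=32 → close Hollowpine (overflow 18)
  32÷3 = 10 each, +1 to first 2
Round 4: Ashgrove=33 Dunmere=28 Greywater=23 → close Ashgrove (overflow 26)
  33÷2 = 16 each, +1 to first 1
Round 5: Dunmere=45 Greywater=39 → close Dunmere (overflow 34)
  45÷1 = 45 each, +1 to first 0

Closure order: Juniper, Ironridge, Hollowpine, Ashgrove, Dunmere
Last habitat: Greywater with 84 animals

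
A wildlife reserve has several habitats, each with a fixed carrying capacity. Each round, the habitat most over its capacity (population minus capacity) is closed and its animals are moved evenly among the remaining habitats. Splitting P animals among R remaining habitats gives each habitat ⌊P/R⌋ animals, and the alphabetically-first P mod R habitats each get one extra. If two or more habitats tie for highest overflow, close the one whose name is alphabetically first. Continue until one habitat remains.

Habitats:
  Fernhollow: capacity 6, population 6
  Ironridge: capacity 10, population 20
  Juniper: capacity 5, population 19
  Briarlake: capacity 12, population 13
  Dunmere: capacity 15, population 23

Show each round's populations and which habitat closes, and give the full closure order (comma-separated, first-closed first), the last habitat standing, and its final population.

Round 1: Briarlake=13 Dunmere=23 Fernhollow=6 Ironridge=20 Juniper=19 → close Juniper (overflow 14)
  19÷4 = 4 each, +1 to first 3
Round 2: Briarlake=18 Dunmere=28 Fernhollow=11 Ironridge=24 → close Ironridge (overflow 14)
  24÷3 = 8 each, +1 to first 0
Round 3: Briarlake=26 Dunmere=36 Fernhollow=19 → close Dunmere (overflow 21)
  36÷2 = 18 each, +1 to first 0
Round 4: Briarlake=44 Fernhollow=37 → close Briarlake (overflow 32)
  44÷1 = 44 each, +1 to first 0

Closure order: Juniper, Ironridge, Dunmere, Briarlake
Last habitat: Fernhollow with 81 animals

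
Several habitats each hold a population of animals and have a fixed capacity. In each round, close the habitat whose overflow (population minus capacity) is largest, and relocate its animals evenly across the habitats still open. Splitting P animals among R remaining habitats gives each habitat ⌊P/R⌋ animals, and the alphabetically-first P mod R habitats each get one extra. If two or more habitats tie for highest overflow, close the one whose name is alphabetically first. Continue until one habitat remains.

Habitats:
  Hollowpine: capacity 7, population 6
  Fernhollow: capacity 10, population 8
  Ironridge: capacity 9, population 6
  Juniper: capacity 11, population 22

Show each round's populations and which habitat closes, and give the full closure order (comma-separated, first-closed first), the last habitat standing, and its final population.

Closure order: Juniper, Fernhollow, Hollowpine
Last habitat: Ironridge with 42 animals

Round 1: Fernhollow=8 Hollowpine=6 Ironridge=6 Juniper=22 → close Juniper (overflow 11)
  22÷3 = 7 each, +1 to first 1
Round 2: Fernhollow=16 Hollowpine=13 Ironridge=13 → close Fernhollow (overflow 6)
  16÷2 = 8 each, +1 to first 0
Round 3: Hollowpine=21 Ironridge=21 → close Hollowpine (overflow 14)
  21÷1 = 21 each, +1 to first 0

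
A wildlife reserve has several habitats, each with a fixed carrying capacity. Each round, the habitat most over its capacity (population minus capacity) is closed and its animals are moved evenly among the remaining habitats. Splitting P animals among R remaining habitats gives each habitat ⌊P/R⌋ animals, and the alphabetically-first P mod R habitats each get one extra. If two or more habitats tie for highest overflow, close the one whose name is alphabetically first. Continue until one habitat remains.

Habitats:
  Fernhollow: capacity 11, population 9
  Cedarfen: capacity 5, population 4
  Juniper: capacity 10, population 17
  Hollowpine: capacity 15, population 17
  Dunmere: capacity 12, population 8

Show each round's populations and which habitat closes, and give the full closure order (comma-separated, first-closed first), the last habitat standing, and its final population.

Closure order: Juniper, Hollowpine, Cedarfen, Fernhollow
Last habitat: Dunmere with 55 animals

Round 1: Cedarfen=4 Dunmere=8 Fernhollow=9 Hollowpine=17 Juniper=17 → close Juniper (overflow 7)
  17÷4 = 4 each, +1 to first 1
Round 2: Cedarfen=9 Dunmere=12 Fernhollow=13 Hollowpine=21 → close Hollowpine (overflow 6)
  21÷3 = 7 each, +1 to first 0
Round 3: Cedarfen=16 Dunmere=19 Fernhollow=20 → close Cedarfen (overflow 11)
  16÷2 = 8 each, +1 to first 0
Round 4: Dunmere=27 Fernhollow=28 → close Fernhollow (overflow 17)
  28÷1 = 28 each, +1 to first 0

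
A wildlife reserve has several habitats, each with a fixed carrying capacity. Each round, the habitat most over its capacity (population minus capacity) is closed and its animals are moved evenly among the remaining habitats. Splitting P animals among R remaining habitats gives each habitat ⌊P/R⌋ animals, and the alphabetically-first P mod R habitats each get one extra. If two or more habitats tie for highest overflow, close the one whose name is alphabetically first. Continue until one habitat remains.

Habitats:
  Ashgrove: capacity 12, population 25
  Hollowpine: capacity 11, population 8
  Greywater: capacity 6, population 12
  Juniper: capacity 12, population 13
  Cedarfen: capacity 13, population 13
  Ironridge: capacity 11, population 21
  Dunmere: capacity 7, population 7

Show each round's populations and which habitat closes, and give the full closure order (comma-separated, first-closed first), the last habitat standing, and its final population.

Closure order: Ashgrove, Ironridge, Greywater, Cedarfen, Dunmere, Juniper
Last habitat: Hollowpine with 99 animals

Round 1: Ashgrove=25 Cedarfen=13 Dunmere=7 Greywater=12 Hollowpine=8 Ironridge=21 Juniper=13 → close Ashgrove (overflow 13)
  25÷6 = 4 each, +1 to first 1
Round 2: Cedarfen=18 Dunmere=11 Greywater=16 Hollowpine=12 Ironridge=25 Juniper=17 → close Ironridge (overflow 14)
  25÷5 = 5 each, +1 to first 0
Round 3: Cedarfen=23 Dunmere=16 Greywater=21 Hollowpine=17 Juniper=22 → close Greywater (overflow 15)
  21÷4 = 5 each, +1 to first 1
Round 4: Cedarfen=29 Dunmere=21 Hollowpine=22 Juniper=27 → close Cedarfen (overflow 16)
  29÷3 = 9 each, +1 to first 2
Round 5: Dunmere=31 Hollowpine=32 Juniper=36 → close Dunmere (overflow 24)
  31÷2 = 15 each, +1 to first 1
Round 6: Hollowpine=48 Juniper=51 → close Juniper (overflow 39)
  51÷1 = 51 each, +1 to first 0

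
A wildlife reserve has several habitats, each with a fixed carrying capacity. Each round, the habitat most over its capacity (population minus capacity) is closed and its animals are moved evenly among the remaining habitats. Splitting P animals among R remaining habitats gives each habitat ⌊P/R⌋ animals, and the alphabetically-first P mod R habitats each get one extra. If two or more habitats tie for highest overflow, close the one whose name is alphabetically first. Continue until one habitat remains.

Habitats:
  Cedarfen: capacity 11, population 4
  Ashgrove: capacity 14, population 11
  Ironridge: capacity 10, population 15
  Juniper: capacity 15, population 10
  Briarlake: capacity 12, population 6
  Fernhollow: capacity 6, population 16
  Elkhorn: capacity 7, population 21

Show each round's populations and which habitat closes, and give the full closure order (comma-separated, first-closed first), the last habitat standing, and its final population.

Round 1: Ashgrove=11 Briarlake=6 Cedarfen=4 Elkhorn=21 Fernhollow=16 Ironridge=15 Juniper=10 → close Elkhorn (overflow 14)
  21÷6 = 3 each, +1 to first 3
Round 2: Ashgrove=15 Briarlake=10 Cedarfen=8 Fernhollow=19 Ironridge=18 Juniper=13 → close Fernhollow (overflow 13)
  19÷5 = 3 each, +1 to first 4
Round 3: Ashgrove=19 Briarlake=14 Cedarfen=12 Ironridge=22 Juniper=16 → close Ironridge (overflow 12)
  22÷4 = 5 each, +1 to first 2
Round 4: Ashgrove=25 Briarlake=20 Cedarfen=17 Juniper=21 → close Ashgrove (overflow 11)
  25÷3 = 8 each, +1 to first 1
Round 5: Briarlake=29 Cedarfen=25 Juniper=29 → close Briarlake (overflow 17)
  29÷2 = 14 each, +1 to first 1
Round 6: Cedarfen=40 Juniper=43 → close Cedarfen (overflow 29)
  40÷1 = 40 each, +1 to first 0

Closure order: Elkhorn, Fernhollow, Ironridge, Ashgrove, Briarlake, Cedarfen
Last habitat: Juniper with 83 animals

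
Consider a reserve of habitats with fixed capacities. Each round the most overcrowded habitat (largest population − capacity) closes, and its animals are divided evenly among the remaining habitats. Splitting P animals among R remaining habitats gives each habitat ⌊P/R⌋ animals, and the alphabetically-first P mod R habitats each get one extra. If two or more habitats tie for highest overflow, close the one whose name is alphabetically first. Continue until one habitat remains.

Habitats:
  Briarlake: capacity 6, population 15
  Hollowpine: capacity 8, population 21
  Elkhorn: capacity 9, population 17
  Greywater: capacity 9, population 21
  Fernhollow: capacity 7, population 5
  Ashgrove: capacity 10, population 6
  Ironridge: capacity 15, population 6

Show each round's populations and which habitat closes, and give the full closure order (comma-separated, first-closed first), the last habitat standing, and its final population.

Closure order: Hollowpine, Greywater, Briarlake, Elkhorn, Fernhollow, Ashgrove
Last habitat: Ironridge with 91 animals

Round 1: Ashgrove=6 Briarlake=15 Elkhorn=17 Fernhollow=5 Greywater=21 Hollowpine=21 Ironridge=6 → close Hollowpine (overflow 13)
  21÷6 = 3 each, +1 to first 3
Round 2: Ashgrove=10 Briarlake=19 Elkhorn=21 Fernhollow=8 Greywater=24 Ironridge=9 → close Greywater (overflow 15)
  24÷5 = 4 each, +1 to first 4
Round 3: Ashgrove=15 Briarlake=24 Elkhorn=26 Fernhollow=13 Ironridge=13 → close Briarlake (overflow 18)
  24÷4 = 6 each, +1 to first 0
Round 4: Ashgrove=21 Elkhorn=32 Fernhollow=19 Ironridge=19 → close Elkhorn (overflow 23)
  32÷3 = 10 each, +1 to first 2
Round 5: Ashgrove=32 Fernhollow=30 Ironridge=29 → close Fernhollow (overflow 23)
  30÷2 = 15 each, +1 to first 0
Round 6: Ashgrove=47 Ironridge=44 → close Ashgrove (overflow 37)
  47÷1 = 47 each, +1 to first 0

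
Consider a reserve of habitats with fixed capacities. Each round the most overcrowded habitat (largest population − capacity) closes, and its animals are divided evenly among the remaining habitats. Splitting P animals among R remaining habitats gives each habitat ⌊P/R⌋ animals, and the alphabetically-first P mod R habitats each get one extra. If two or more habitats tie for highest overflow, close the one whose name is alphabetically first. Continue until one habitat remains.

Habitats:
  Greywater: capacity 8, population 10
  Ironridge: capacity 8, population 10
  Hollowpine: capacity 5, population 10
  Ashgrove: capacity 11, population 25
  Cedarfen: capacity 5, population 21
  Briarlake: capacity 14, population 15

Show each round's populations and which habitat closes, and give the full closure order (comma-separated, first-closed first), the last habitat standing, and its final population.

Round 1: Ashgrove=25 Briarlake=15 Cedarfen=21 Greywater=10 Hollowpine=10 Ironridge=10 → close Cedarfen (overflow 16)
  21÷5 = 4 each, +1 to first 1
Round 2: Ashgrove=30 Briarlake=19 Greywater=14 Hollowpine=14 Ironridge=14 → close Ashgrove (overflow 19)
  30÷4 = 7 each, +1 to first 2
Round 3: Briarlake=27 Greywater=22 Hollowpine=21 Ironridge=21 → close Hollowpine (overflow 16)
  21÷3 = 7 each, +1 to first 0
Round 4: Briarlake=34 Greywater=29 Ironridge=28 → close Greywater (overflow 21)
  29÷2 = 14 each, +1 to first 1
Round 5: Briarlake=49 Ironridge=42 → close Briarlake (overflow 35)
  49÷1 = 49 each, +1 to first 0

Closure order: Cedarfen, Ashgrove, Hollowpine, Greywater, Briarlake
Last habitat: Ironridge with 91 animals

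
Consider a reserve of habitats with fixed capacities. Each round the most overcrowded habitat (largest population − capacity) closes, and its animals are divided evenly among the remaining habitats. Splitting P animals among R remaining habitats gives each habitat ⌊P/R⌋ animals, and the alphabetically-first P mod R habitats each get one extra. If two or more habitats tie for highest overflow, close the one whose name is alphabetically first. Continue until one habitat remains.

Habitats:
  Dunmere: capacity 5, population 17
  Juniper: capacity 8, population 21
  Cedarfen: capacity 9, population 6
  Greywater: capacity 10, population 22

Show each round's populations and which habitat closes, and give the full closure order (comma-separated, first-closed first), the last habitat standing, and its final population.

Round 1: Cedarfen=6 Dunmere=17 Greywater=22 Juniper=21 → close Juniper (overflow 13)
  21÷3 = 7 each, +1 to first 0
Round 2: Cedarfen=13 Dunmere=24 Greywater=29 → close Dunmere (overflow 19)
  24÷2 = 12 each, +1 to first 0
Round 3: Cedarfen=25 Greywater=41 → close Greywater (overflow 31)
  41÷1 = 41 each, +1 to first 0

Closure order: Juniper, Dunmere, Greywater
Last habitat: Cedarfen with 66 animals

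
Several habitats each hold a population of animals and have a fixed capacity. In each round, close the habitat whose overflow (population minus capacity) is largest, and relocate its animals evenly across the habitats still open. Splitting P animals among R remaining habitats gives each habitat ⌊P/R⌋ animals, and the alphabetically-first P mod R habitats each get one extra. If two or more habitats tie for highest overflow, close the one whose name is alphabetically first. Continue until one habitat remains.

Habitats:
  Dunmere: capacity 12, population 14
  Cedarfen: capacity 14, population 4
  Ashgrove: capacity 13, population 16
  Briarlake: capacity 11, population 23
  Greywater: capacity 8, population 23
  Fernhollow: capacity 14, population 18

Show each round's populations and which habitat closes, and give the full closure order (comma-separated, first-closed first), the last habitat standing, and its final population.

Closure order: Greywater, Briarlake, Ashgrove, Fernhollow, Dunmere
Last habitat: Cedarfen with 98 animals

Round 1: Ashgrove=16 Briarlake=23 Cedarfen=4 Dunmere=14 Fernhollow=18 Greywater=23 → close Greywater (overflow 15)
  23÷5 = 4 each, +1 to first 3
Round 2: Ashgrove=21 Briarlake=28 Cedarfen=9 Dunmere=18 Fernhollow=22 → close Briarlake (overflow 17)
  28÷4 = 7 each, +1 to first 0
Round 3: Ashgrove=28 Cedarfen=16 Dunmere=25 Fernhollow=29 → close Ashgrove (overflow 15)
  28÷3 = 9 each, +1 to first 1
Round 4: Cedarfen=26 Dunmere=34 Fernhollow=38 → close Fernhollow (overflow 24)
  38÷2 = 19 each, +1 to first 0
Round 5: Cedarfen=45 Dunmere=53 → close Dunmere (overflow 41)
  53÷1 = 53 each, +1 to first 0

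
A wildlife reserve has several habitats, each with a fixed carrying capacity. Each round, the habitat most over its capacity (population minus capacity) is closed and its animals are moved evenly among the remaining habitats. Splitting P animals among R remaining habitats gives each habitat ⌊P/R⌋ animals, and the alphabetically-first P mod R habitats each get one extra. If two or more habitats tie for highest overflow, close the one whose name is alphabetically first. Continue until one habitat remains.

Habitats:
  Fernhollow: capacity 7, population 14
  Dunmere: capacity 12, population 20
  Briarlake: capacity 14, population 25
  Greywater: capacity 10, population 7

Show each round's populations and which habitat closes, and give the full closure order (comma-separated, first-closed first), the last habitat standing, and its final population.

Closure order: Briarlake, Dunmere, Fernhollow
Last habitat: Greywater with 66 animals

Round 1: Briarlake=25 Dunmere=20 Fernhollow=14 Greywater=7 → close Briarlake (overflow 11)
  25÷3 = 8 each, +1 to first 1
Round 2: Dunmere=29 Fernhollow=22 Greywater=15 → close Dunmere (overflow 17)
  29÷2 = 14 each, +1 to first 1
Round 3: Fernhollow=37 Greywater=29 → close Fernhollow (overflow 30)
  37÷1 = 37 each, +1 to first 0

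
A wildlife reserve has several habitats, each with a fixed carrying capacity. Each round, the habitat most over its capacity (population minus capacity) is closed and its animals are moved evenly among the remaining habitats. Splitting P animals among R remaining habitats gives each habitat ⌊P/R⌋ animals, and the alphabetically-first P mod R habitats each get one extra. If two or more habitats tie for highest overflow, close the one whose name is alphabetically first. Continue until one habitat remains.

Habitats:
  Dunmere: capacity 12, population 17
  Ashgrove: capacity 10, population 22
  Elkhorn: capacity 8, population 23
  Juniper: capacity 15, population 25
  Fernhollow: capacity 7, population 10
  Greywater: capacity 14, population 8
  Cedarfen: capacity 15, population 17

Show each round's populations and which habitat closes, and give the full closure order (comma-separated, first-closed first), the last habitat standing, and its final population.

Closure order: Elkhorn, Ashgrove, Juniper, Dunmere, Cedarfen, Fernhollow
Last habitat: Greywater with 122 animals

Round 1: Ashgrove=22 Cedarfen=17 Dunmere=17 Elkhorn=23 Fernhollow=10 Greywater=8 Juniper=25 → close Elkhorn (overflow 15)
  23÷6 = 3 each, +1 to first 5
Round 2: Ashgrove=26 Cedarfen=21 Dunmere=21 Fernhollow=14 Greywater=12 Juniper=28 → close Ashgrove (overflow 16)
  26÷5 = 5 each, +1 to first 1
Round 3: Cedarfen=27 Dunmere=26 Fernhollow=19 Greywater=17 Juniper=33 → close Juniper (overflow 18)
  33÷4 = 8 each, +1 to first 1
Round 4: Cedarfen=36 Dunmere=34 Fernhollow=27 Greywater=25 → close Dunmere (overflow 22)
  34÷3 = 11 each, +1 to first 1
Round 5: Cedarfen=48 Fernhollow=38 Greywater=36 → close Cedarfen (overflow 33)
  48÷2 = 24 each, +1 to first 0
Round 6: Fernhollow=62 Greywater=60 → close Fernhollow (overflow 55)
  62÷1 = 62 each, +1 to first 0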